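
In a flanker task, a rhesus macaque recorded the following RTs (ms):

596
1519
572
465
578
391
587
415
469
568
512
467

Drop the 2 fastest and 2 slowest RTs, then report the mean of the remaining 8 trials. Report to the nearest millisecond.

Sorted: 391, 415, 465, 467, 469, 512, 568, 572, 578, 587, 596, 1519
Drop lowest 2 (391, 415) and highest 2 (596, 1519)
Remaining (n=8): Σ = 4218, mean = 4218/8 = 527.250

527 ms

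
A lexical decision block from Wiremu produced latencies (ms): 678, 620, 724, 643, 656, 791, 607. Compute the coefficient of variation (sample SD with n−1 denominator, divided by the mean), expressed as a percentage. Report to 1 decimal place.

n = 7, Σ = 4719, M = 674.1429
Σ(x−M)² = 24894.857; s = √(24894.857/6) = 64.4138
CV = 64.4138 / 674.1429 = 0.09555 = 9.555%

9.6%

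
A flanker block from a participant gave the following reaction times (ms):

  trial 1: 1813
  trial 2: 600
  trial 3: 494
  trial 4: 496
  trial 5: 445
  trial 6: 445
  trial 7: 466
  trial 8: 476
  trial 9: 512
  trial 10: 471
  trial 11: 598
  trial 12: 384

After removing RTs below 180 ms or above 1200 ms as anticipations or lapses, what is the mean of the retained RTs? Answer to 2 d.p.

Excluded: 1813
Retained (n=11): Σ = 5387
Mean = 5387/11 = 489.7273

489.73 ms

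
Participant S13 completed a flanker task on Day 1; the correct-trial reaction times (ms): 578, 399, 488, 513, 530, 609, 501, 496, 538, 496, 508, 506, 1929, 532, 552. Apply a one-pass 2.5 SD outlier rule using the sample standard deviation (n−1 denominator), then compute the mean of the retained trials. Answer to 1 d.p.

517.6 ms

n = 15, ΣRT = 9175, M = 611.667
Σ(x−M)² = 1889683.33; s = √(1889683.33/14) = 367.393
Cutoffs: 611.667 ± 2.5·367.393 → [-306.8, 1530.1]
Outside: 1929 → excluded.
Retained (n=14): Σ = 7246, mean = 7246/14 = 517.571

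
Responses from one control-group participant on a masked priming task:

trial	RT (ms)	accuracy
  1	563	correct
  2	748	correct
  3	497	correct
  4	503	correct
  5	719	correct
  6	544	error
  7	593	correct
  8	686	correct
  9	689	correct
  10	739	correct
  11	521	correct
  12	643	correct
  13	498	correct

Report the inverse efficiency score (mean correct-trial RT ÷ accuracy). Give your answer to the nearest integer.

668 ms

Correct trials (n=12): 563, 748, 497, 503, 719, 593, 686, 689, 739, 521, 643, 498
Mean correct RT = 7399/12 = 616.5833 ms
Proportion correct = 12/13
IES = 616.5833 / (12/13) = 667.965 ms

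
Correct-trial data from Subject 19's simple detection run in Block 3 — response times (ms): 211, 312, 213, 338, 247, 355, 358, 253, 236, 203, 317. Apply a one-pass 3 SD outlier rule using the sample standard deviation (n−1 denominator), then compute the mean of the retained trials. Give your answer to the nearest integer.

n = 11, ΣRT = 3043, M = 276.636
Σ(x−M)² = 36274.55; s = √(36274.55/10) = 60.228
Cutoffs: 276.636 ± 3·60.228 → [96.0, 457.3]
No RTs fall outside the cutoffs; all 11 retained. Mean = 3043/11 = 276.636

277 ms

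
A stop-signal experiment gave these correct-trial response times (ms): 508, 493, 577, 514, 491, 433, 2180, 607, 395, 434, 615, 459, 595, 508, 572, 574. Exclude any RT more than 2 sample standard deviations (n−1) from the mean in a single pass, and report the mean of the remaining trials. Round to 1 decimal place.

518.3 ms

n = 16, ΣRT = 9955, M = 622.188
Σ(x−M)² = 2655816.44; s = √(2655816.44/15) = 420.778
Cutoffs: 622.188 ± 2·420.778 → [-219.4, 1463.7]
Outside: 2180 → excluded.
Retained (n=15): Σ = 7775, mean = 7775/15 = 518.333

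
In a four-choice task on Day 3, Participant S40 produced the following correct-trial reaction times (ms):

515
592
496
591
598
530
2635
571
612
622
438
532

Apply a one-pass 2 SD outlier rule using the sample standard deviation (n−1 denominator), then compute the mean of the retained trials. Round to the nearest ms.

n = 12, ΣRT = 8732, M = 727.667
Σ(x−M)² = 4001066.67; s = √(4001066.67/11) = 603.103
Cutoffs: 727.667 ± 2·603.103 → [-478.5, 1933.9]
Outside: 2635 → excluded.
Retained (n=11): Σ = 6097, mean = 6097/11 = 554.273

554 ms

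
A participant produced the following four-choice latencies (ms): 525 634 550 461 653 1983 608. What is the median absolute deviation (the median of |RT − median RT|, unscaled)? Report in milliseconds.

Sorted: 461, 525, 550, 608, 634, 653, 1983 → median = 608
|x − 608|: 83, 26, 58, 147, 45, 1375, 0
Sorted deviations: 0, 26, 45, 58, 83, 147, 1375 → MAD = 58

58 ms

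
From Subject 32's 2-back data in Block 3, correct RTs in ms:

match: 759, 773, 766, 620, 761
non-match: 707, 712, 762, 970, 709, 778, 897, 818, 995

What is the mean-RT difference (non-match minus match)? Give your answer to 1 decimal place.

80.6 ms

M(match) = 3679/5 = 735.800
M(non-match) = 7348/9 = 816.444
Difference = 816.444 − 735.800 = 80.644 ms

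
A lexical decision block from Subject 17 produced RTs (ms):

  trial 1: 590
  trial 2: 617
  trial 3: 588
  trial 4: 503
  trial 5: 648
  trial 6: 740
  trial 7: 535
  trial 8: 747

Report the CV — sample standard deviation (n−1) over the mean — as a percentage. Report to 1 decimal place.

n = 8, Σ = 4968, M = 621.0000
Σ(x−M)² = 54152.000; s = √(54152.000/7) = 87.9545
CV = 87.9545 / 621.0000 = 0.14163 = 14.163%

14.2%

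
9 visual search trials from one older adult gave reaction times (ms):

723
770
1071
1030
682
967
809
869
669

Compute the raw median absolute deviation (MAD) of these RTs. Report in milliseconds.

127 ms

Sorted: 669, 682, 723, 770, 809, 869, 967, 1030, 1071 → median = 809
|x − 809|: 86, 39, 262, 221, 127, 158, 0, 60, 140
Sorted deviations: 0, 39, 60, 86, 127, 140, 158, 221, 262 → MAD = 127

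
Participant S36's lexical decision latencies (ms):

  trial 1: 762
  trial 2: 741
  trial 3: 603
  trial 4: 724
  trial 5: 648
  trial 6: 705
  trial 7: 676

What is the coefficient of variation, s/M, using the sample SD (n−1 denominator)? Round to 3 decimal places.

0.080

n = 7, Σ = 4859, M = 694.1429
Σ(x−M)² = 18574.857; s = √(18574.857/6) = 55.6400
CV = 55.6400 / 694.1429 = 0.08016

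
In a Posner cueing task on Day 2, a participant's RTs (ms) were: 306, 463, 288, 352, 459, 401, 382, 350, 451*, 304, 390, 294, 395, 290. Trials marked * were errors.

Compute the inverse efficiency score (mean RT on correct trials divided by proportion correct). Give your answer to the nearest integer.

Correct trials (n=13): 306, 463, 288, 352, 459, 401, 382, 350, 304, 390, 294, 395, 290
Mean correct RT = 4674/13 = 359.5385 ms
Proportion correct = 13/14
IES = 359.5385 / (13/14) = 387.195 ms

387 ms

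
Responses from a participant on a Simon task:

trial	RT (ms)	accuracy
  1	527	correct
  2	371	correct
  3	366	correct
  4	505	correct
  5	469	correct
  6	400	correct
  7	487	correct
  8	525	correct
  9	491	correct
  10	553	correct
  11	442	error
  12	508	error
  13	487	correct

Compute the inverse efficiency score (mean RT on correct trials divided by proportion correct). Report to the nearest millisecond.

Correct trials (n=11): 527, 371, 366, 505, 469, 400, 487, 525, 491, 553, 487
Mean correct RT = 5181/11 = 471.0000 ms
Proportion correct = 11/13
IES = 471.0000 / (11/13) = 556.636 ms

557 ms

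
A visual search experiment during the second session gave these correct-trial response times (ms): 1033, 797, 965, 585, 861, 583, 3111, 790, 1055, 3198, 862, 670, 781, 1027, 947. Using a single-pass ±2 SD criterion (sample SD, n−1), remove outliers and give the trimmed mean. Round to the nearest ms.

843 ms

n = 15, ΣRT = 17265, M = 1151.000
Σ(x−M)² = 9581036.00; s = √(9581036.00/14) = 827.260
Cutoffs: 1151.000 ± 2·827.260 → [-503.5, 2805.5]
Outside: 3111, 3198 → excluded.
Retained (n=13): Σ = 10956, mean = 10956/13 = 842.769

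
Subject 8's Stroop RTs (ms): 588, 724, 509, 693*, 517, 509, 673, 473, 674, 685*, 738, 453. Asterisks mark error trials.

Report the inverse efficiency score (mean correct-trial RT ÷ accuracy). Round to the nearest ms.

703 ms

Correct trials (n=10): 588, 724, 509, 517, 509, 673, 473, 674, 738, 453
Mean correct RT = 5858/10 = 585.8000 ms
Proportion correct = 10/12
IES = 585.8000 / (10/12) = 702.960 ms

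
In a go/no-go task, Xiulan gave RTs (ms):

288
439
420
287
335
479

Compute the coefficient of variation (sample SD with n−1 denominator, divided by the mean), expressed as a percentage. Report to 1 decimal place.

n = 6, Σ = 2248, M = 374.6667
Σ(x−M)² = 33849.333; s = √(33849.333/5) = 82.2792
CV = 82.2792 / 374.6667 = 0.21961 = 21.961%

22.0%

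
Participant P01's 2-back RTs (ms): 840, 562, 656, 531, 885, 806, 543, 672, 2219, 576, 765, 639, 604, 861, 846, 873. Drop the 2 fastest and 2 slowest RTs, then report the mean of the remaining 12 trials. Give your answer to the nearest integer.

Sorted: 531, 543, 562, 576, 604, 639, 656, 672, 765, 806, 840, 846, 861, 873, 885, 2219
Drop lowest 2 (531, 543) and highest 2 (885, 2219)
Remaining (n=12): Σ = 8700, mean = 8700/12 = 725.000

725 ms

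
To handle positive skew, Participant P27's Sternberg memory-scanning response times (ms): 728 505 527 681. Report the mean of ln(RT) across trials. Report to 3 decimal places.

ln(RT): 6.5903, 6.2246, 6.2672, 6.5236
Σ ln(RT) = 25.6056
Mean = 25.6056/4 = 6.40141

6.401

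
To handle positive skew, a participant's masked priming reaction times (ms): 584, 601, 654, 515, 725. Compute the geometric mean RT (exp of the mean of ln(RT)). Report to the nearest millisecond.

612 ms

ln(RT): 6.3699, 6.3986, 6.4831, 6.2442, 6.5862
Mean ln(RT) = 32.0819/5 = 6.41639
Geometric mean = exp(6.41639) = 611.79 ms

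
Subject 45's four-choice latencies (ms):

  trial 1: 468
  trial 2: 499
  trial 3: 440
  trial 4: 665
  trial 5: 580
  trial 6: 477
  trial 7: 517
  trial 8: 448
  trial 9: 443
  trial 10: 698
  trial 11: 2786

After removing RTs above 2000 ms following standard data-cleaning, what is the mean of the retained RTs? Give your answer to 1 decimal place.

523.5 ms

Excluded: 2786
Retained (n=10): Σ = 5235
Mean = 5235/10 = 523.5000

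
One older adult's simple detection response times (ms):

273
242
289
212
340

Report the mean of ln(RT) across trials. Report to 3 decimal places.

ln(RT): 5.6095, 5.4889, 5.6664, 5.3566, 5.8289
Σ ln(RT) = 27.9504
Mean = 27.9504/5 = 5.59007

5.590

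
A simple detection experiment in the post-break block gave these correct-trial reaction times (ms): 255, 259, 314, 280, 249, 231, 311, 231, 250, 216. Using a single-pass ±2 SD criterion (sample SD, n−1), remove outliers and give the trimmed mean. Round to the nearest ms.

n = 10, ΣRT = 2596, M = 259.600
Σ(x−M)² = 9780.40; s = √(9780.40/9) = 32.965
Cutoffs: 259.600 ± 2·32.965 → [193.7, 325.5]
No RTs fall outside the cutoffs; all 10 retained. Mean = 2596/10 = 259.600

260 ms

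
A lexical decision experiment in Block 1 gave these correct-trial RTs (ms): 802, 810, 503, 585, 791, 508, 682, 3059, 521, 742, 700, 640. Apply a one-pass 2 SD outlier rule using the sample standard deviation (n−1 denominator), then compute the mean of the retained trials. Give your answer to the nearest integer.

662 ms

n = 12, ΣRT = 10343, M = 861.917
Σ(x−M)² = 5407688.92; s = √(5407688.92/11) = 701.148
Cutoffs: 861.917 ± 2·701.148 → [-540.4, 2264.2]
Outside: 3059 → excluded.
Retained (n=11): Σ = 7284, mean = 7284/11 = 662.182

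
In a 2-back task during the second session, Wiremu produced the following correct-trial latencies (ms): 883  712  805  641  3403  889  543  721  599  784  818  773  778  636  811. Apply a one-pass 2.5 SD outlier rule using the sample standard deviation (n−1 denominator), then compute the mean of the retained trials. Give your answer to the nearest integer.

742 ms

n = 15, ΣRT = 13796, M = 919.733
Σ(x−M)² = 6749928.93; s = √(6749928.93/14) = 694.361
Cutoffs: 919.733 ± 2.5·694.361 → [-816.2, 2655.6]
Outside: 3403 → excluded.
Retained (n=14): Σ = 10393, mean = 10393/14 = 742.357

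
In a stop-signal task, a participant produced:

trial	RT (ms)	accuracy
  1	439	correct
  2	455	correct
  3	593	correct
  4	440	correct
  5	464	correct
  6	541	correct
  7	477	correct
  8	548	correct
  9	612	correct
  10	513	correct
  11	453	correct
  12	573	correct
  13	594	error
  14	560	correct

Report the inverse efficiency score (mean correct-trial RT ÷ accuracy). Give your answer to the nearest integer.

Correct trials (n=13): 439, 455, 593, 440, 464, 541, 477, 548, 612, 513, 453, 573, 560
Mean correct RT = 6668/13 = 512.9231 ms
Proportion correct = 13/14
IES = 512.9231 / (13/14) = 552.379 ms

552 ms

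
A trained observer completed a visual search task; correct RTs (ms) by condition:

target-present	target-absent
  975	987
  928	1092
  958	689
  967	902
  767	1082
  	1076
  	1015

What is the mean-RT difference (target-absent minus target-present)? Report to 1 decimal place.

M(target-present) = 4595/5 = 919.000
M(target-absent) = 6843/7 = 977.571
Difference = 977.571 − 919.000 = 58.571 ms

58.6 ms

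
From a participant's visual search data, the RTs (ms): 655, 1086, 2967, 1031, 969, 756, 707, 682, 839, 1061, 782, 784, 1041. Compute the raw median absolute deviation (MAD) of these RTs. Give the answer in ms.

157 ms

Sorted: 655, 682, 707, 756, 782, 784, 839, 969, 1031, 1041, 1061, 1086, 2967 → median = 839
|x − 839|: 184, 247, 2128, 192, 130, 83, 132, 157, 0, 222, 57, 55, 202
Sorted deviations: 0, 55, 57, 83, 130, 132, 157, 184, 192, 202, 222, 247, 2128 → MAD = 157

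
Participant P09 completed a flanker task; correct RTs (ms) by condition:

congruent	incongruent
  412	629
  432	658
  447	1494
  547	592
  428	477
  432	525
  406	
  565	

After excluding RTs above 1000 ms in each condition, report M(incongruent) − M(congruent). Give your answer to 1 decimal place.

incongruent: exclude 1494
M(congruent) = 3669/8 = 458.625
M(incongruent) = 2881/5 = 576.200
Difference = 576.200 − 458.625 = 117.575 ms

117.6 ms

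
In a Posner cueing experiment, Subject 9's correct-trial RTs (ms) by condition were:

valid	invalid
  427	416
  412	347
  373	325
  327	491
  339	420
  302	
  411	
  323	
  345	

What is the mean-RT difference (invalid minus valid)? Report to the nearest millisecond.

38 ms

M(valid) = 3259/9 = 362.111
M(invalid) = 1999/5 = 399.800
Difference = 399.800 − 362.111 = 37.689 ms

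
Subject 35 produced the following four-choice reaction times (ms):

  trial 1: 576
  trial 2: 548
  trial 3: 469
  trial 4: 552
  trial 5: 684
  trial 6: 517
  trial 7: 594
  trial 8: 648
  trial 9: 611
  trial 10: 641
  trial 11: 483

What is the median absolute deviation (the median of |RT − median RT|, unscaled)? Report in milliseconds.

Sorted: 469, 483, 517, 548, 552, 576, 594, 611, 641, 648, 684 → median = 576
|x − 576|: 0, 28, 107, 24, 108, 59, 18, 72, 35, 65, 93
Sorted deviations: 0, 18, 24, 28, 35, 59, 65, 72, 93, 107, 108 → MAD = 59

59 ms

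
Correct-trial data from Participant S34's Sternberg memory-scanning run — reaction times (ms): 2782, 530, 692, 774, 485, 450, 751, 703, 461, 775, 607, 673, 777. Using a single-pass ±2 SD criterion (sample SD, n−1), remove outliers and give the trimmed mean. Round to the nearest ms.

640 ms

n = 13, ΣRT = 10460, M = 804.615
Σ(x−M)² = 4416275.08; s = √(4416275.08/12) = 606.649
Cutoffs: 804.615 ± 2·606.649 → [-408.7, 2017.9]
Outside: 2782 → excluded.
Retained (n=12): Σ = 7678, mean = 7678/12 = 639.833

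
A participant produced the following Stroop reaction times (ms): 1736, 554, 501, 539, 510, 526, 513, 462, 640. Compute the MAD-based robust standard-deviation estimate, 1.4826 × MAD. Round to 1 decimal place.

37.1 ms

Sorted: 462, 501, 510, 513, 526, 539, 554, 640, 1736 → median = 526
|x − 526| sorted: 0, 13, 13, 16, 25, 28, 64, 114, 1210 → MAD = 25
Robust SD ≈ 1.4826 × 25 = 37.065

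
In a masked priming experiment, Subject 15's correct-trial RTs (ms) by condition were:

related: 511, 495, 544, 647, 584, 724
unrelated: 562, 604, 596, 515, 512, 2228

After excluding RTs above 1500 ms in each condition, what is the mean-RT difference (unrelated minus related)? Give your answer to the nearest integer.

-26 ms

unrelated: exclude 2228
M(related) = 3505/6 = 584.167
M(unrelated) = 2789/5 = 557.800
Difference = 557.800 − 584.167 = -26.367 ms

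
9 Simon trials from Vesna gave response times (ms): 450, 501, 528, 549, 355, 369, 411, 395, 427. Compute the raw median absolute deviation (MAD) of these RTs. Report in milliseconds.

58 ms

Sorted: 355, 369, 395, 411, 427, 450, 501, 528, 549 → median = 427
|x − 427|: 23, 74, 101, 122, 72, 58, 16, 32, 0
Sorted deviations: 0, 16, 23, 32, 58, 72, 74, 101, 122 → MAD = 58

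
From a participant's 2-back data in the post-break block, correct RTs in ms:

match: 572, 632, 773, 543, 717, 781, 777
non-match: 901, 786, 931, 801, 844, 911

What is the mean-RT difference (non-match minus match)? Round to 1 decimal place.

M(match) = 4795/7 = 685.000
M(non-match) = 5174/6 = 862.333
Difference = 862.333 − 685.000 = 177.333 ms

177.3 ms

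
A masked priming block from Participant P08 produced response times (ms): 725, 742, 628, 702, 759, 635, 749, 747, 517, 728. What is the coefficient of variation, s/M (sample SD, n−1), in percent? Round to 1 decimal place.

n = 10, Σ = 6932, M = 693.2000
Σ(x−M)² = 53703.600; s = √(53703.600/9) = 77.2468
CV = 77.2468 / 693.2000 = 0.11144 = 11.144%

11.1%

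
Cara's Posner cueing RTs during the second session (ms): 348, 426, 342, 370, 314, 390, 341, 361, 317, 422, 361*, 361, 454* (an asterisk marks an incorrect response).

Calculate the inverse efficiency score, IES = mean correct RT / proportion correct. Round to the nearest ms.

Correct trials (n=11): 348, 426, 342, 370, 314, 390, 341, 361, 317, 422, 361
Mean correct RT = 3992/11 = 362.9091 ms
Proportion correct = 11/13
IES = 362.9091 / (11/13) = 428.893 ms

429 ms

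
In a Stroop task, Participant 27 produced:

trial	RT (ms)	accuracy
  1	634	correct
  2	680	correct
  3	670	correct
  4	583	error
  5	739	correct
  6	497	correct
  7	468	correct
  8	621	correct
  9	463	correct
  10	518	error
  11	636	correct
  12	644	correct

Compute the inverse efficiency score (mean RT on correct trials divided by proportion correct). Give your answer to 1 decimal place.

726.2 ms

Correct trials (n=10): 634, 680, 670, 739, 497, 468, 621, 463, 636, 644
Mean correct RT = 6052/10 = 605.2000 ms
Proportion correct = 10/12
IES = 605.2000 / (10/12) = 726.240 ms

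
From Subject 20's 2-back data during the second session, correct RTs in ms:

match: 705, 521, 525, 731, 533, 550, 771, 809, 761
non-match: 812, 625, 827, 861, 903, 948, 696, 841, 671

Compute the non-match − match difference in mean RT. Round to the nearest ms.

M(match) = 5906/9 = 656.222
M(non-match) = 7184/9 = 798.222
Difference = 798.222 − 656.222 = 142.000 ms

142 ms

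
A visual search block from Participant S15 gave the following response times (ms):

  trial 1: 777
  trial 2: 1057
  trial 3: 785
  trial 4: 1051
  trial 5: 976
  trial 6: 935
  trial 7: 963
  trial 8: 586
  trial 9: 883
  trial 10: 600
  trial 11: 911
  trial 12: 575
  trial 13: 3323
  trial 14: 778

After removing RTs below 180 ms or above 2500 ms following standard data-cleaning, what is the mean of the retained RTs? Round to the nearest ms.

837 ms

Excluded: 3323
Retained (n=13): Σ = 10877
Mean = 10877/13 = 836.6923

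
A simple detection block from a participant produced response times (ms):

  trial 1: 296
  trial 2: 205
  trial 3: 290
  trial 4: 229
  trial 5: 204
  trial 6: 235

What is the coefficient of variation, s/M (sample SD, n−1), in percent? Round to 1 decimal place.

n = 6, Σ = 1459, M = 243.1667
Σ(x−M)² = 8242.833; s = √(8242.833/5) = 40.6025
CV = 40.6025 / 243.1667 = 0.16697 = 16.697%

16.7%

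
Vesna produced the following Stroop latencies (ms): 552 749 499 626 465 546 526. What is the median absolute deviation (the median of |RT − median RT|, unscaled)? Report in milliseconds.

47 ms

Sorted: 465, 499, 526, 546, 552, 626, 749 → median = 546
|x − 546|: 6, 203, 47, 80, 81, 0, 20
Sorted deviations: 0, 6, 20, 47, 80, 81, 203 → MAD = 47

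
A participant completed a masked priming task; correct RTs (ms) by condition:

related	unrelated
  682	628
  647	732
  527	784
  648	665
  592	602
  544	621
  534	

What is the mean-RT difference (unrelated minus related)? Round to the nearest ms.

76 ms

M(related) = 4174/7 = 596.286
M(unrelated) = 4032/6 = 672.000
Difference = 672.000 − 596.286 = 75.714 ms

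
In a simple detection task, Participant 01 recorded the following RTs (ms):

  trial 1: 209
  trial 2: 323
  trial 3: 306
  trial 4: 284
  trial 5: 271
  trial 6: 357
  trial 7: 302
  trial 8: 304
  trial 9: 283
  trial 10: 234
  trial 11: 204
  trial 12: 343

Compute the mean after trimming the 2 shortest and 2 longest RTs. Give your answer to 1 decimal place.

288.4 ms

Sorted: 204, 209, 234, 271, 283, 284, 302, 304, 306, 323, 343, 357
Drop lowest 2 (204, 209) and highest 2 (343, 357)
Remaining (n=8): Σ = 2307, mean = 2307/8 = 288.375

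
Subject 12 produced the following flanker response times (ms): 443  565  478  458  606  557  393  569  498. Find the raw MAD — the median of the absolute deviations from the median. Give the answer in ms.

59 ms

Sorted: 393, 443, 458, 478, 498, 557, 565, 569, 606 → median = 498
|x − 498|: 55, 67, 20, 40, 108, 59, 105, 71, 0
Sorted deviations: 0, 20, 40, 55, 59, 67, 71, 105, 108 → MAD = 59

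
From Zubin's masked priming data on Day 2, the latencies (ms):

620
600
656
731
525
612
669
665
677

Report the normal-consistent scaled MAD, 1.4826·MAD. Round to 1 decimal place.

53.4 ms

Sorted: 525, 600, 612, 620, 656, 665, 669, 677, 731 → median = 656
|x − 656| sorted: 0, 9, 13, 21, 36, 44, 56, 75, 131 → MAD = 36
Robust SD ≈ 1.4826 × 36 = 53.374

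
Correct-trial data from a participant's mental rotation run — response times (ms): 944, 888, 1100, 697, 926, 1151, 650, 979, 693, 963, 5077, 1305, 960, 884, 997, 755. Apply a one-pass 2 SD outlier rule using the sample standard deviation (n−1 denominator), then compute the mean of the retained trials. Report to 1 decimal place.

n = 16, ΣRT = 18969, M = 1185.562
Σ(x−M)² = 16603433.94; s = √(16603433.94/15) = 1052.091
Cutoffs: 1185.562 ± 2·1052.091 → [-918.6, 3289.7]
Outside: 5077 → excluded.
Retained (n=15): Σ = 13892, mean = 13892/15 = 926.133

926.1 ms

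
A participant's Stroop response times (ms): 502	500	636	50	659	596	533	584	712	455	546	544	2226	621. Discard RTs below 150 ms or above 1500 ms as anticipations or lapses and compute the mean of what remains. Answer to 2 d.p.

Excluded: 50, 2226
Retained (n=12): Σ = 6888
Mean = 6888/12 = 574.0000

574.00 ms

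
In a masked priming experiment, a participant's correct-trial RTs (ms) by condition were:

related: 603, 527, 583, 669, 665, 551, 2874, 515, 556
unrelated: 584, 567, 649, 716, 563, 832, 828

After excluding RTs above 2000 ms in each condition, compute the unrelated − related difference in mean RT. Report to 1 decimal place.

related: exclude 2874
M(related) = 4669/8 = 583.625
M(unrelated) = 4739/7 = 677.000
Difference = 677.000 − 583.625 = 93.375 ms

93.4 ms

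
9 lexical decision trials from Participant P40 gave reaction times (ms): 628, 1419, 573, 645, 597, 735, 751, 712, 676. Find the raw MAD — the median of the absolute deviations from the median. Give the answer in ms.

59 ms

Sorted: 573, 597, 628, 645, 676, 712, 735, 751, 1419 → median = 676
|x − 676|: 48, 743, 103, 31, 79, 59, 75, 36, 0
Sorted deviations: 0, 31, 36, 48, 59, 75, 79, 103, 743 → MAD = 59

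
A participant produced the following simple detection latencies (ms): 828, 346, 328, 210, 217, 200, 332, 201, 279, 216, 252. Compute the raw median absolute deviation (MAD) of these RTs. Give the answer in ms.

Sorted: 200, 201, 210, 216, 217, 252, 279, 328, 332, 346, 828 → median = 252
|x − 252|: 576, 94, 76, 42, 35, 52, 80, 51, 27, 36, 0
Sorted deviations: 0, 27, 35, 36, 42, 51, 52, 76, 80, 94, 576 → MAD = 51

51 ms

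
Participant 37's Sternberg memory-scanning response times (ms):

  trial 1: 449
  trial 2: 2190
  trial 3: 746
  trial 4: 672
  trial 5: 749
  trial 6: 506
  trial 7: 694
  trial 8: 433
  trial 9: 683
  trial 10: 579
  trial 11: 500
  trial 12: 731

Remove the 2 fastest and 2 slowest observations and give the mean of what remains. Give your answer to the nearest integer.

Sorted: 433, 449, 500, 506, 579, 672, 683, 694, 731, 746, 749, 2190
Drop lowest 2 (433, 449) and highest 2 (749, 2190)
Remaining (n=8): Σ = 5111, mean = 5111/8 = 638.875

639 ms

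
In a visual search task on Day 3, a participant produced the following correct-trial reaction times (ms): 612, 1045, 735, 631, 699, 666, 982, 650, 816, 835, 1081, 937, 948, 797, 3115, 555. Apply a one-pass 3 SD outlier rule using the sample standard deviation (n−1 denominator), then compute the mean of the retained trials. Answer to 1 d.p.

799.3 ms

n = 16, ΣRT = 15104, M = 944.000
Σ(x−M)² = 5420534.00; s = √(5420534.00/15) = 601.140
Cutoffs: 944.000 ± 3·601.140 → [-859.4, 2747.4]
Outside: 3115 → excluded.
Retained (n=15): Σ = 11989, mean = 11989/15 = 799.267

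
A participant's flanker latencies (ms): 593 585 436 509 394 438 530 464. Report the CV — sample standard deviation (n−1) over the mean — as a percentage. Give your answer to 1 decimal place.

n = 8, Σ = 3949, M = 493.6250
Σ(x−M)² = 37001.875; s = √(37001.875/7) = 72.7048
CV = 72.7048 / 493.6250 = 0.14729 = 14.729%

14.7%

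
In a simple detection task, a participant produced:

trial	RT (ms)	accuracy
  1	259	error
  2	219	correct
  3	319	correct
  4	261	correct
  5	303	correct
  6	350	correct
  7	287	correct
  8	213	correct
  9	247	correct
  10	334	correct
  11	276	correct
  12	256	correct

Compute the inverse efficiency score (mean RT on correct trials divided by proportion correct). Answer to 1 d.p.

Correct trials (n=11): 219, 319, 261, 303, 350, 287, 213, 247, 334, 276, 256
Mean correct RT = 3065/11 = 278.6364 ms
Proportion correct = 11/12
IES = 278.6364 / (11/12) = 303.967 ms

304.0 ms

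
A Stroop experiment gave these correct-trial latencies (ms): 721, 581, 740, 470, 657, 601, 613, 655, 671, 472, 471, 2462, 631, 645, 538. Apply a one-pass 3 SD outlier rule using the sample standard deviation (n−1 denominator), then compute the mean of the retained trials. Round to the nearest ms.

n = 15, ΣRT = 10928, M = 728.533
Σ(x−M)² = 3322073.73; s = √(3322073.73/14) = 487.125
Cutoffs: 728.533 ± 3·487.125 → [-732.8, 2189.9]
Outside: 2462 → excluded.
Retained (n=14): Σ = 8466, mean = 8466/14 = 604.714

605 ms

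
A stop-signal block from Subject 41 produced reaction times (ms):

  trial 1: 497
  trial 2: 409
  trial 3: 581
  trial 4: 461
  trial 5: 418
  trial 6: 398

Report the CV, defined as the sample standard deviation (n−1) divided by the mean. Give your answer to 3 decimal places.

0.151

n = 6, Σ = 2764, M = 460.6667
Σ(x−M)² = 24217.333; s = √(24217.333/5) = 69.5950
CV = 69.5950 / 460.6667 = 0.15107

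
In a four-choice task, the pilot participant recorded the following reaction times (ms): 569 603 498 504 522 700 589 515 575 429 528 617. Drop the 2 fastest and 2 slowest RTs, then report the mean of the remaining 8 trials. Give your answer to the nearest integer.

Sorted: 429, 498, 504, 515, 522, 528, 569, 575, 589, 603, 617, 700
Drop lowest 2 (429, 498) and highest 2 (617, 700)
Remaining (n=8): Σ = 4405, mean = 4405/8 = 550.625

551 ms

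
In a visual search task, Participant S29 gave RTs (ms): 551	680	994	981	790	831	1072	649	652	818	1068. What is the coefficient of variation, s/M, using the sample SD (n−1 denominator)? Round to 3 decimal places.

0.220

n = 11, Σ = 9086, M = 826.0000
Σ(x−M)² = 331260.000; s = √(331260.000/10) = 182.0055
CV = 182.0055 / 826.0000 = 0.22035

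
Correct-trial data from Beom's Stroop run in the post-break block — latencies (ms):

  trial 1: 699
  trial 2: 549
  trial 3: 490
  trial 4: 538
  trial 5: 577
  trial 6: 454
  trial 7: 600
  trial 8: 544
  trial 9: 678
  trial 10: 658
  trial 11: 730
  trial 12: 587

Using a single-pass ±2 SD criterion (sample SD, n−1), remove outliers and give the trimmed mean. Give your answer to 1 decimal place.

592.0 ms

n = 12, ΣRT = 7104, M = 592.000
Σ(x−M)² = 79076.00; s = √(79076.00/11) = 84.786
Cutoffs: 592.000 ± 2·84.786 → [422.4, 761.6]
No RTs fall outside the cutoffs; all 12 retained. Mean = 7104/12 = 592.000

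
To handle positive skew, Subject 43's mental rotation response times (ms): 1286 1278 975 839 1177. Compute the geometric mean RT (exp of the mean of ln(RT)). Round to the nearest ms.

ln(RT): 7.1593, 7.1531, 6.8824, 6.7322, 7.0707
Mean ln(RT) = 34.9977/5 = 6.99954
Geometric mean = exp(6.99954) = 1096.13 ms

1096 ms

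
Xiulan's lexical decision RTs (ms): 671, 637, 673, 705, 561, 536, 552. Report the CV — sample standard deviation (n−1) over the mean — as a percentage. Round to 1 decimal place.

11.0%

n = 7, Σ = 4335, M = 619.2857
Σ(x−M)² = 28081.429; s = √(28081.429/6) = 68.4123
CV = 68.4123 / 619.2857 = 0.11047 = 11.047%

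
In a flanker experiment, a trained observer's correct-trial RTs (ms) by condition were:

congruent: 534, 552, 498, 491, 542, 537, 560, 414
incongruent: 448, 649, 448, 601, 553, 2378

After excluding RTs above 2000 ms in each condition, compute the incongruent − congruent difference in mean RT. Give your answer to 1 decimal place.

23.8 ms

incongruent: exclude 2378
M(congruent) = 4128/8 = 516.000
M(incongruent) = 2699/5 = 539.800
Difference = 539.800 − 516.000 = 23.800 ms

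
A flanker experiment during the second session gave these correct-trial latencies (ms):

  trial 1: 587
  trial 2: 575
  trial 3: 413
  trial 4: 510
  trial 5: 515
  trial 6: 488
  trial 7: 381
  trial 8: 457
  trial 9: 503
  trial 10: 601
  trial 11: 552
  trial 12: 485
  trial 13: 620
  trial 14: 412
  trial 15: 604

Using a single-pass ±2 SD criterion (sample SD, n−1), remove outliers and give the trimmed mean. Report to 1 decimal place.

513.5 ms

n = 15, ΣRT = 7703, M = 513.533
Σ(x−M)² = 80593.73; s = √(80593.73/14) = 75.873
Cutoffs: 513.533 ± 2·75.873 → [361.8, 665.3]
No RTs fall outside the cutoffs; all 15 retained. Mean = 7703/15 = 513.533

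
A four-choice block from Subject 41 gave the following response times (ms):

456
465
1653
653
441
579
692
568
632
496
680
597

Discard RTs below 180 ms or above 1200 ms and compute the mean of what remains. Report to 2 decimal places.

569.00 ms

Excluded: 1653
Retained (n=11): Σ = 6259
Mean = 6259/11 = 569.0000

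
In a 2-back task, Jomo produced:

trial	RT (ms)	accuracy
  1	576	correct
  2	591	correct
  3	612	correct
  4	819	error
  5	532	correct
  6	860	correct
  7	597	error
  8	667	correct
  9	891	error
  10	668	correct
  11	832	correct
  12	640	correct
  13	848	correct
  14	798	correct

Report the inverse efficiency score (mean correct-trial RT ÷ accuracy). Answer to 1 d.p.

882.1 ms

Correct trials (n=11): 576, 591, 612, 532, 860, 667, 668, 832, 640, 848, 798
Mean correct RT = 7624/11 = 693.0909 ms
Proportion correct = 11/14
IES = 693.0909 / (11/14) = 882.116 ms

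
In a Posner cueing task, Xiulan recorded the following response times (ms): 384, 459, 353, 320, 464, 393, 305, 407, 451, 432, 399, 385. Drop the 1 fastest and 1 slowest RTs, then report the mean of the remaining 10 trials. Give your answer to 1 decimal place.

Sorted: 305, 320, 353, 384, 385, 393, 399, 407, 432, 451, 459, 464
Drop lowest 1 (305) and highest 1 (464)
Remaining (n=10): Σ = 3983, mean = 3983/10 = 398.300

398.3 ms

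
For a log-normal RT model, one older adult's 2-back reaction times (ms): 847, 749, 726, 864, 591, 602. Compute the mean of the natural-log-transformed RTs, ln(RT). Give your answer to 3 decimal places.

6.582

ln(RT): 6.7417, 6.6187, 6.5876, 6.7616, 6.3818, 6.4003
Σ ln(RT) = 39.4916
Mean = 39.4916/6 = 6.58194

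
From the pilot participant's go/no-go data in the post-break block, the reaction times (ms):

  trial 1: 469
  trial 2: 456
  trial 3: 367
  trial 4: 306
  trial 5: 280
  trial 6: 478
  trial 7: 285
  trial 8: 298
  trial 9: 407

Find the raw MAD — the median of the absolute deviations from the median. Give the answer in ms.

Sorted: 280, 285, 298, 306, 367, 407, 456, 469, 478 → median = 367
|x − 367|: 102, 89, 0, 61, 87, 111, 82, 69, 40
Sorted deviations: 0, 40, 61, 69, 82, 87, 89, 102, 111 → MAD = 82

82 ms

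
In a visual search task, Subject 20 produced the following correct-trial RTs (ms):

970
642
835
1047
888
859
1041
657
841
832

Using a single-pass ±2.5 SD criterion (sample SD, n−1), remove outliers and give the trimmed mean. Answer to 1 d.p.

861.2 ms

n = 10, ΣRT = 8612, M = 861.200
Σ(x−M)² = 171103.60; s = √(171103.60/9) = 137.882
Cutoffs: 861.200 ± 2.5·137.882 → [516.5, 1205.9]
No RTs fall outside the cutoffs; all 10 retained. Mean = 8612/10 = 861.200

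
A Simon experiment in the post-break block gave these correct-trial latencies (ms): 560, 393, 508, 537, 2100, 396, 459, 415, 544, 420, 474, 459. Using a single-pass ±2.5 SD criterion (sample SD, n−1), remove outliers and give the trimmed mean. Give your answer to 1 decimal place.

469.5 ms

n = 12, ΣRT = 7265, M = 605.417
Σ(x−M)² = 2473544.92; s = √(2473544.92/11) = 474.202
Cutoffs: 605.417 ± 2.5·474.202 → [-580.1, 1790.9]
Outside: 2100 → excluded.
Retained (n=11): Σ = 5165, mean = 5165/11 = 469.545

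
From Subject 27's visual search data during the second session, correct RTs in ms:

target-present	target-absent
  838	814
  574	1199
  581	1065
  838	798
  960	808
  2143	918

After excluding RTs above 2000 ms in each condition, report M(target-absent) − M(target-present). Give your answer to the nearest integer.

175 ms

target-present: exclude 2143
M(target-present) = 3791/5 = 758.200
M(target-absent) = 5602/6 = 933.667
Difference = 933.667 − 758.200 = 175.467 ms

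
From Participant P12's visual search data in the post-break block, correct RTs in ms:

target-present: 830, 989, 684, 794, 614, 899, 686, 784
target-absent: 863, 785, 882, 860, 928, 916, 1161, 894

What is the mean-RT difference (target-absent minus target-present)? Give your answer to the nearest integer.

M(target-present) = 6280/8 = 785.000
M(target-absent) = 7289/8 = 911.125
Difference = 911.125 − 785.000 = 126.125 ms

126 ms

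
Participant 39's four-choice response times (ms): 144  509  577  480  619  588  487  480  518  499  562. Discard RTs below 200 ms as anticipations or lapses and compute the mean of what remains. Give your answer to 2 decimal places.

Excluded: 144
Retained (n=10): Σ = 5319
Mean = 5319/10 = 531.9000

531.90 ms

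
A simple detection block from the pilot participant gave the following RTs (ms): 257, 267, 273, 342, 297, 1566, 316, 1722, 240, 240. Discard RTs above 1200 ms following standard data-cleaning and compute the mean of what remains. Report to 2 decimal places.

Excluded: 1566, 1722
Retained (n=8): Σ = 2232
Mean = 2232/8 = 279.0000

279.00 ms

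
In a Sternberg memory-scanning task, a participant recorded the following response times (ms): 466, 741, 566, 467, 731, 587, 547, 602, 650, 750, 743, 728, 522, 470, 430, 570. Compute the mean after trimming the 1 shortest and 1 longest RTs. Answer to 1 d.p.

599.3 ms

Sorted: 430, 466, 467, 470, 522, 547, 566, 570, 587, 602, 650, 728, 731, 741, 743, 750
Drop lowest 1 (430) and highest 1 (750)
Remaining (n=14): Σ = 8390, mean = 8390/14 = 599.286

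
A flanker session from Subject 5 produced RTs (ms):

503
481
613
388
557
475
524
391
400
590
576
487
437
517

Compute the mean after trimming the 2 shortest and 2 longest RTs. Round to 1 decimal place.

495.7 ms

Sorted: 388, 391, 400, 437, 475, 481, 487, 503, 517, 524, 557, 576, 590, 613
Drop lowest 2 (388, 391) and highest 2 (590, 613)
Remaining (n=10): Σ = 4957, mean = 4957/10 = 495.700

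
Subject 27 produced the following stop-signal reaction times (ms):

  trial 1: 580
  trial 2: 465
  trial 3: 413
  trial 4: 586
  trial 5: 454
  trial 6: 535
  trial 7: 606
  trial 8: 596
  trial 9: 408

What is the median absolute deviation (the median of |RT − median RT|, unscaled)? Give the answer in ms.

Sorted: 408, 413, 454, 465, 535, 580, 586, 596, 606 → median = 535
|x − 535|: 45, 70, 122, 51, 81, 0, 71, 61, 127
Sorted deviations: 0, 45, 51, 61, 70, 71, 81, 122, 127 → MAD = 70

70 ms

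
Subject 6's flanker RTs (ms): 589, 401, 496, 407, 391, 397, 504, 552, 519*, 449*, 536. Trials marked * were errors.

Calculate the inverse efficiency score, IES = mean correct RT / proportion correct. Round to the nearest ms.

580 ms

Correct trials (n=9): 589, 401, 496, 407, 391, 397, 504, 552, 536
Mean correct RT = 4273/9 = 474.7778 ms
Proportion correct = 9/11
IES = 474.7778 / (9/11) = 580.284 ms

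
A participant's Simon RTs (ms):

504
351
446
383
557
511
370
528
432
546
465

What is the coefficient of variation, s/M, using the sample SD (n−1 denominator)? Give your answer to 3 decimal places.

n = 11, Σ = 5093, M = 463.0000
Σ(x−M)² = 52782.000; s = √(52782.000/10) = 72.6512
CV = 72.6512 / 463.0000 = 0.15691

0.157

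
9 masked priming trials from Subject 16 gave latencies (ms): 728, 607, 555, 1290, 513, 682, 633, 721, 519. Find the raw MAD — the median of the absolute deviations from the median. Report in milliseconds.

Sorted: 513, 519, 555, 607, 633, 682, 721, 728, 1290 → median = 633
|x − 633|: 95, 26, 78, 657, 120, 49, 0, 88, 114
Sorted deviations: 0, 26, 49, 78, 88, 95, 114, 120, 657 → MAD = 88

88 ms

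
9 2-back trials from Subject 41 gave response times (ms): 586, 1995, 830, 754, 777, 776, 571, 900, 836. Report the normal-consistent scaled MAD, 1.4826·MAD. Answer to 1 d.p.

87.5 ms

Sorted: 571, 586, 754, 776, 777, 830, 836, 900, 1995 → median = 777
|x − 777| sorted: 0, 1, 23, 53, 59, 123, 191, 206, 1218 → MAD = 59
Robust SD ≈ 1.4826 × 59 = 87.473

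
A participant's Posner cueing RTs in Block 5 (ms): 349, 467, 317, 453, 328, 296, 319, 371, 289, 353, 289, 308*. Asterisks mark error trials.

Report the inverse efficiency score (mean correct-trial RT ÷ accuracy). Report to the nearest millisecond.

Correct trials (n=11): 349, 467, 317, 453, 328, 296, 319, 371, 289, 353, 289
Mean correct RT = 3831/11 = 348.2727 ms
Proportion correct = 11/12
IES = 348.2727 / (11/12) = 379.934 ms

380 ms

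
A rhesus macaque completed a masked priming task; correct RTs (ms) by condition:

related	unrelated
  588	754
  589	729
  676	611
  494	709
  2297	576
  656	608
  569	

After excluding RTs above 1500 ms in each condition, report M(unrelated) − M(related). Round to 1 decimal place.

69.2 ms

related: exclude 2297
M(related) = 3572/6 = 595.333
M(unrelated) = 3987/6 = 664.500
Difference = 664.500 − 595.333 = 69.167 ms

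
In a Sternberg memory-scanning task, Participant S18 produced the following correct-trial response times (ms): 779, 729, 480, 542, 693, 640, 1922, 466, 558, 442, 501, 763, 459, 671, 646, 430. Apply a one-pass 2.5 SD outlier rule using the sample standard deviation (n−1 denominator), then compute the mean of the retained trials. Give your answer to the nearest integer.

587 ms

n = 16, ΣRT = 10721, M = 670.062
Σ(x−M)² = 1882830.94; s = √(1882830.94/15) = 354.291
Cutoffs: 670.062 ± 2.5·354.291 → [-215.7, 1555.8]
Outside: 1922 → excluded.
Retained (n=15): Σ = 8799, mean = 8799/15 = 586.600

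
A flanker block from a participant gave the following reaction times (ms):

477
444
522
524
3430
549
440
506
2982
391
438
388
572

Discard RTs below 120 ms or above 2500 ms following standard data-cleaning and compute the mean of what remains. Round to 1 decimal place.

477.4 ms

Excluded: 2982, 3430
Retained (n=11): Σ = 5251
Mean = 5251/11 = 477.3636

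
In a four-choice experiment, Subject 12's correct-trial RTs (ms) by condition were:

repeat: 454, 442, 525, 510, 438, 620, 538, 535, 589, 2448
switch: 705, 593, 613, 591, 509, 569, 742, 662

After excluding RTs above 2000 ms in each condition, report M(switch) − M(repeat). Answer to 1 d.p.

repeat: exclude 2448
M(repeat) = 4651/9 = 516.778
M(switch) = 4984/8 = 623.000
Difference = 623.000 − 516.778 = 106.222 ms

106.2 ms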